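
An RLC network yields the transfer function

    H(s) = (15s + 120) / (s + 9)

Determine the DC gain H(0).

H(0) = 40/3 ≈ 13.33

Set s = 0: H(0) = (120) / (9) = 40/3.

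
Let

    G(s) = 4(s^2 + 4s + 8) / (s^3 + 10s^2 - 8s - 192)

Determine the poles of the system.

The poles are the roots of the denominator s^3 + 10s^2 - 8s - 192 = 0.
Trying s = -6: the polynomial evaluates to 0, so (s + 6) is a factor.
Dividing out leaves s^2 + 4s - 32 = 0.
Factoring the quadratic: (s - 4)(s + 8) = 0.

s = -6, 4, -8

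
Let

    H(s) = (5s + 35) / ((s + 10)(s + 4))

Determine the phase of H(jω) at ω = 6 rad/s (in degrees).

∠H(j6) ≈ -46.67°

At s = j6: numerator = 35 + j30, denominator = 4 + j84.
∠H = ∠num − ∠den = 40.601° − (87.274°) = -46.67°.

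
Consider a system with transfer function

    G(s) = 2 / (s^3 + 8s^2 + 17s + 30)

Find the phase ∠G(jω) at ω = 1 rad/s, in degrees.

∠G(j1) ≈ -36.03°

At s = j1: numerator = 2, denominator = 22 + j16.
∠G = ∠num − ∠den = 0° − (36.027°) = -36.03°.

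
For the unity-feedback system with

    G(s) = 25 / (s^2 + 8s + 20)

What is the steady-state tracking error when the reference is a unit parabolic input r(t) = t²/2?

e_ss = ∞

G(s) has no poles at the origin.
This is a Type 0 system; Ka = lim_{s→0} s^2·G(s) = 0, so the steady-state error for a parabola input is infinite.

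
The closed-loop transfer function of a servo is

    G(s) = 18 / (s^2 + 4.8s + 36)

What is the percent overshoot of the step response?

Comparing s^2 + 4.8s + 36 to s^2 + 2ζωₙs + ωₙ²: ωₙ = 6 rad/s and ζ = 4.8/(2·6) = 0.4.
%OS = 100·exp(−πζ/√(1−ζ²)) = 100·exp(−π·0.4/√(1−0.4²)) ≈ 25.4%.

%OS ≈ 25.4%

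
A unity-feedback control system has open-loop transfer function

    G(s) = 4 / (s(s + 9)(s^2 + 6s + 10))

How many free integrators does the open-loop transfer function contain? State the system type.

The denominator has 1 factor of s at the origin (free integrator), so this is a Type 1 system.

Type 1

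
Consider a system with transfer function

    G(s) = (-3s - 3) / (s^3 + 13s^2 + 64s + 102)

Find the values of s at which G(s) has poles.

s = -5 + 3j, -5 - 3j, -3

The poles are the roots of the denominator s^3 + 13s^2 + 64s + 102 = 0.
Trying s = -3: the polynomial evaluates to 0, so (s + 3) is a factor.
Dividing out leaves s^2 + 10s + 34 = 0.
The quadratic formula then gives s = -5 ± 3j.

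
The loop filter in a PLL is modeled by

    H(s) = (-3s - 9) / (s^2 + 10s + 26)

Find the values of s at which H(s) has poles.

s = -5 ± j

The poles are the roots of the denominator s^2 + 10s + 26 = 0.
Using the quadratic formula: s = (-10 ± √(-4))/2 = -5 ± 1j.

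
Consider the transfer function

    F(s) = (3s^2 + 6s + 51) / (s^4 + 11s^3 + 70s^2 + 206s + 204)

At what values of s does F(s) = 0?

Set the numerator to zero: 3s^2 + 6s + 51 = 0, i.e. 3·(s^2 + 2s + 17) = 0.
Factoring: (s^2 + 2s + 17) = 0.

s = -1 ± 4j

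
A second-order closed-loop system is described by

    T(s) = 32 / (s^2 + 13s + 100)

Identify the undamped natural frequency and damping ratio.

ωₙ = 10 rad/s, ζ = 0.65

Compare the denominator to the standard form s^2 + 2ζωₙs + ωₙ².
ωₙ² = 100, so ωₙ = 10 rad/s.
2ζωₙ = 13, so ζ = 13/(2·10) = 0.65.
With ζ = 0.65 the response is underdamped.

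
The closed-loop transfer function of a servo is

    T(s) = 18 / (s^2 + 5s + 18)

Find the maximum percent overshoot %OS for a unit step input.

Comparing s^2 + 5s + 18 to s^2 + 2ζωₙs + ωₙ²: ωₙ = √18 ≈ 4.243 rad/s and ζ = 5/(2·√18) ≈ 0.5893.
%OS = 100·exp(−πζ/√(1−ζ²)) = 100·exp(−π·0.5893/√(1−0.5893²)) ≈ 10.1%.

%OS ≈ 10.1%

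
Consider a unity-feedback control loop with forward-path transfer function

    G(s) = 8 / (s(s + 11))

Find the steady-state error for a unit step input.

G(s) has one pole at the origin.
This is a Type 1 system; for a step input the steady-state error is zero.

e_ss = 0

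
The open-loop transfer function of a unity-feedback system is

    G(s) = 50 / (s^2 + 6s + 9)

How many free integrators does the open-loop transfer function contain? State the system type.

Type 0

The denominator has no factor of s at the origin — no free integrator — so this is a Type 0 system.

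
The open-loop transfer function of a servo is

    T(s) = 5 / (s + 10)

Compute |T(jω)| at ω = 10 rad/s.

Substitute s = j10: numerator = 5, denominator = 10 + j10.
|T(j10)| = |5| / |10 + j10| = 5 / 14.142 ≈ 0.3536.

|T(j10)| ≈ 0.3536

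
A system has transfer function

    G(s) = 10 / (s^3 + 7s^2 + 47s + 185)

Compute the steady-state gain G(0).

Set s = 0: G(0) = (10) / (185) = 2/37.

G(0) = 2/37 ≈ 0.05405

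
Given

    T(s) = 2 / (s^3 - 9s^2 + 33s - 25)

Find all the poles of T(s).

s = 4 + 3j, 4 - 3j, 1

The poles are the roots of the denominator s^3 - 9s^2 + 33s - 25 = 0.
Trying s = 1: the polynomial evaluates to 0, so (s - 1) is a factor.
Dividing out leaves s^2 - 8s + 25 = 0.
The quadratic formula then gives s = 4 ± 3j.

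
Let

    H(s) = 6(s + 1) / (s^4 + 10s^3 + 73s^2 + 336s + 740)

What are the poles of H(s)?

s = -1 ± 6j, -4 ± 2j

The poles are the roots of the denominator s^4 + 10s^3 + 73s^2 + 336s + 740 = 0.
No real roots exist; factor into two real quadratics: (s^2 + 2s + 37)(s^2 + 8s + 20) = 0.
Each quadratic gives a conjugate pair via the quadratic formula.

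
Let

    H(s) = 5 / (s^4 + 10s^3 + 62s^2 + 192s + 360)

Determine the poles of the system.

The poles are the roots of the denominator s^4 + 10s^3 + 62s^2 + 192s + 360 = 0.
No real roots exist; factor into two real quadratics: (s^2 + 6s + 18)(s^2 + 4s + 20) = 0.
Each quadratic gives a conjugate pair via the quadratic formula.

s = -3 ± 3j, -2 ± 4j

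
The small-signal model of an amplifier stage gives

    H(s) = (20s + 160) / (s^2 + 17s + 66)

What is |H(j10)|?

Substitute s = j10: numerator = 160 + j200, denominator = -34 + j170.
|H(j10)| = |160 + j200| / |-34 + j170| = 256.12 / 173.37 ≈ 1.477.

|H(j10)| ≈ 1.477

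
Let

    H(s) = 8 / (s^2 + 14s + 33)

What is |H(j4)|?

|H(j4)| ≈ 0.1367

Substitute s = j4: numerator = 8, denominator = 17 + j56.
|H(j4)| = |8| / |17 + j56| = 8 / 58.523 ≈ 0.1367.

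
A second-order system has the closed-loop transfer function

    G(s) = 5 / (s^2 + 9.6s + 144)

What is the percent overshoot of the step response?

%OS ≈ 25.4%

Comparing s^2 + 9.6s + 144 to s^2 + 2ζωₙs + ωₙ²: ωₙ = 12 rad/s and ζ = 9.6/(2·12) = 0.4.
%OS = 100·exp(−πζ/√(1−ζ²)) = 100·exp(−π·0.4/√(1−0.4²)) ≈ 25.4%.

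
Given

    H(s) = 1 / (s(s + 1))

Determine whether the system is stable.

marginally stable

The poles can be read from the denominator factors: s = 0, -1.
Since the simple pole(s) at s = 0 lie on the jω-axis with none in the right half-plane, the system is marginally stable.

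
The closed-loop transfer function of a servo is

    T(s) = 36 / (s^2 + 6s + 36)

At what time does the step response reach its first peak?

Comparing s^2 + 6s + 36 to s^2 + 2ζωₙs + ωₙ²: ωₙ = 6 rad/s and ζ = 6/(2·6) = 0.5.
ζωₙ = 6/2 = 3, so ω_d = ωₙ√(1−ζ²) = √(ωₙ² − (ζωₙ)²) = √(36 − 3²) = √27 ≈ 5.196 rad/s.
t_p = π/ω_d = π/5.196 ≈ 0.6046 s.

t_p ≈ 0.6046 s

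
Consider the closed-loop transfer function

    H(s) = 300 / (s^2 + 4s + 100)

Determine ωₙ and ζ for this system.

ωₙ = 10 rad/s, ζ = 0.2

Compare the denominator to the standard form s^2 + 2ζωₙs + ωₙ².
ωₙ² = 100, so ωₙ = 10 rad/s.
2ζωₙ = 4, so ζ = 4/(2·10) = 0.2.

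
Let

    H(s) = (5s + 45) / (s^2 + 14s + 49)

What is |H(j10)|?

|H(j10)| ≈ 0.4515

Substitute s = j10: numerator = 45 + j50, denominator = -51 + j140.
|H(j10)| = |45 + j50| / |-51 + j140| = 67.268 / 149 ≈ 0.4515.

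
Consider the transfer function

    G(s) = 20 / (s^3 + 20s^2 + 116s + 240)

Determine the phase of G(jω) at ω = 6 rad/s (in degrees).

∠G(j6) ≈ -135°

At s = j6: numerator = 20, denominator = -480 + j480.
∠G = ∠num − ∠den = 0° − (135°) = -135°.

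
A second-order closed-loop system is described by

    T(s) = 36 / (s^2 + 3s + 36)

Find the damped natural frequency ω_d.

Comparing s^2 + 3s + 36 to s^2 + 2ζωₙs + ωₙ²: ωₙ = 6 rad/s and ζ = 3/(2·6) = 0.25.
ζωₙ = 3/2 = 1.5, so ω_d = ωₙ√(1−ζ²) = √(ωₙ² − (ζωₙ)²) = √(36 − 1.5²) = √33.75 ≈ 5.809 rad/s.

ω_d ≈ 5.809 rad/s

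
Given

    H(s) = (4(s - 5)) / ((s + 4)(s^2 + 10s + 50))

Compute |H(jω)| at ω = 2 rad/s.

|H(j2)| ≈ 0.09603

Substitute s = j2: numerator = -20 + j8, denominator = 144 + j172.
|H(j2)| = |-20 + j8| / |144 + j172| = 21.541 / 224.32 ≈ 0.09603.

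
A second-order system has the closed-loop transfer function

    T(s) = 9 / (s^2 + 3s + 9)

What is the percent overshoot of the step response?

%OS ≈ 16.3%

Comparing s^2 + 3s + 9 to s^2 + 2ζωₙs + ωₙ²: ωₙ = 3 rad/s and ζ = 3/(2·3) = 0.5.
%OS = 100·exp(−πζ/√(1−ζ²)) = 100·exp(−π·0.5/√(1−0.5²)) ≈ 16.3%.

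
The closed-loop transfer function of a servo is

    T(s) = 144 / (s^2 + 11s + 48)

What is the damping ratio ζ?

Compare the denominator to the standard form s^2 + 2ζωₙs + ωₙ².
ωₙ² = 48, so ωₙ = √48 ≈ 6.928 rad/s.
2ζωₙ = 11, so ζ = 11/(2·√48) ≈ 0.7939.

ζ ≈ 0.7939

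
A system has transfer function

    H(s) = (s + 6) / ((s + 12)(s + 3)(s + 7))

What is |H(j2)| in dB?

Substitute s = j2: numerator = 6 + j2, denominator = 164 + j274.
|H(j2)| = |6 + j2| / |164 + j274| = 6.3246 / 319.33 ≈ 0.01981.
In decibels: 20·log₁₀(0.01981) ≈ -34.1 dB.

|H(j2)|_dB ≈ -34.1 dB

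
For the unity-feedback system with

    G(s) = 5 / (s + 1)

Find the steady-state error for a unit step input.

G(s) has no poles at the origin.
This is a Type 0 system. Kp = lim_{s→0} G(s) = 5/1.
e_ss = 1/(1 + Kp) = 1/(1 + 5) = 1/6 ≈ 0.1667.

e_ss = 0.1667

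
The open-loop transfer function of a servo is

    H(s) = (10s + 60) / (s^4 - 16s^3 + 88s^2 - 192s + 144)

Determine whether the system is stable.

The denominator s^4 - 16s^3 + 88s^2 - 192s + 144 factors as (s - 6)^2(s - 2)^2, giving poles at s = 6, 2, 2, 6.
Since the pole(s) at s = 6, 2, 2, 6 lie in the right half-plane, the system is unstable.

unstable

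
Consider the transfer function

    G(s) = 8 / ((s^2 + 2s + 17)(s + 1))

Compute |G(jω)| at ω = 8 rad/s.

|G(j8)| ≈ 0.01999

Substitute s = j8: numerator = 8, denominator = -175 - j360.
|G(j8)| = |8| / |-175 - j360| = 8 / 400.28 ≈ 0.01999.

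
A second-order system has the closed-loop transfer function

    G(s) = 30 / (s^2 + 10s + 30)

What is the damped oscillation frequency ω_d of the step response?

Comparing s^2 + 10s + 30 to s^2 + 2ζωₙs + ωₙ²: ωₙ = √30 ≈ 5.477 rad/s and ζ = 10/(2·√30) ≈ 0.9129.
ζωₙ = 10/2 = 5, so ω_d = ωₙ√(1−ζ²) = √(ωₙ² − (ζωₙ)²) = √(30 − 5²) = √5 ≈ 2.236 rad/s.

ω_d ≈ 2.236 rad/s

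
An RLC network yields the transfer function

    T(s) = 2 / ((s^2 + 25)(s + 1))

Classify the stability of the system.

The poles can be read from the denominator factors: s = ±5j, -1.
Since the simple pole(s) at s = ±5j lie on the jω-axis with none in the right half-plane, the system is marginally stable.

marginally stable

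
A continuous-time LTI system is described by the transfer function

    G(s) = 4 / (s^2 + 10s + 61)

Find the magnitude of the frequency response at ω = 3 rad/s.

|G(j3)| ≈ 0.06663

Substitute s = j3: numerator = 4, denominator = 52 + j30.
|G(j3)| = |4| / |52 + j30| = 4 / 60.033 ≈ 0.06663.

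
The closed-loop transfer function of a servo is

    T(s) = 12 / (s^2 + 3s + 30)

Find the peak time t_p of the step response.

Comparing s^2 + 3s + 30 to s^2 + 2ζωₙs + ωₙ²: ωₙ = √30 ≈ 5.477 rad/s and ζ = 3/(2·√30) ≈ 0.2739.
ζωₙ = 3/2 = 1.5, so ω_d = ωₙ√(1−ζ²) = √(ωₙ² − (ζωₙ)²) = √(30 − 1.5²) = √27.75 ≈ 5.268 rad/s.
t_p = π/ω_d = π/5.268 ≈ 0.5964 s.

t_p ≈ 0.5964 s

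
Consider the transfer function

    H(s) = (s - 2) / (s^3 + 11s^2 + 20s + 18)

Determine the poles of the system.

The poles are the roots of the denominator s^3 + 11s^2 + 20s + 18 = 0.
Trying s = -9: the polynomial evaluates to 0, so (s + 9) is a factor.
Dividing out leaves s^2 + 2s + 2 = 0.
The quadratic formula then gives s = -1 ± 1j.

s = -1 ± j, -9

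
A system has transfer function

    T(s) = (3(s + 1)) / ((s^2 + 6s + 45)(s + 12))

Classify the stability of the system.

stable

The poles can be read from the denominator factors: s = -3 ± 6j, -12.
Since all poles lie strictly in the left half-plane, the system is stable.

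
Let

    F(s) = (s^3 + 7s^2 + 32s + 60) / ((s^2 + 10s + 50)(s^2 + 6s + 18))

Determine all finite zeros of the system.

s = -2 ± 4j, -3

Set the numerator to zero: s^3 + 7s^2 + 32s + 60 = 0.
Factoring: (s^2 + 4s + 20)(s + 3) = 0.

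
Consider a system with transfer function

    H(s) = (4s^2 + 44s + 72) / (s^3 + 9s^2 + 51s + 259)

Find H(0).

H(0) = 72/259 ≈ 0.2780

Set s = 0: H(0) = (72) / (259) = 72/259.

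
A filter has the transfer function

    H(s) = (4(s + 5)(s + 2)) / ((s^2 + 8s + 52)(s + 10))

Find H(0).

H(0) = 1/13 ≈ 0.07692

At s = 0 each factor (s + a) contributes a and each (s^2 + bs + c) contributes c.
H(0) = 4·(5) · (2) / ((52) · (10)) = 40/520 = 1/13.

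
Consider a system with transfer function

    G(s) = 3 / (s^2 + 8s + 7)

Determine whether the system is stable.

stable

The denominator s^2 + 8s + 7 factors as (s + 1)(s + 7), giving poles at s = -1, -7.
Since all poles lie strictly in the left half-plane, the system is stable.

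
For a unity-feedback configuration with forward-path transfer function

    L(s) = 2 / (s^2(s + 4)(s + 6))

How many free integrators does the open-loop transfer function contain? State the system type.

Type 2

The denominator has 2 factors of s at the origin (free integrators), so this is a Type 2 system.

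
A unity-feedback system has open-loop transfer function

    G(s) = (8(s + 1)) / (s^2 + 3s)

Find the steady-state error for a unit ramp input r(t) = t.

e_ss = 0.3750

G(s) has one pole at the origin.
This is a Type 1 system. Kv = lim_{s→0} s·G(s) = 8/3.
e_ss = 1/Kv = 1/(8/3) = 3/8 ≈ 0.3750.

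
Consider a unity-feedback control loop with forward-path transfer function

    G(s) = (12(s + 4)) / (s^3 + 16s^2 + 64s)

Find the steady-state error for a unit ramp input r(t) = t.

G(s) has one pole at the origin.
This is a Type 1 system. Kv = lim_{s→0} s·G(s) = 48/64 = 3/4.
e_ss = 1/Kv = 1/(3/4) = 4/3 ≈ 1.333.

e_ss = 1.333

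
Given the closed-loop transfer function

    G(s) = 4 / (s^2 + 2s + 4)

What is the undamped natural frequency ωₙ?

Compare the denominator to the standard form s^2 + 2ζωₙs + ωₙ².
ωₙ² = 4, so ωₙ = 2 rad/s.

ωₙ = 2 rad/s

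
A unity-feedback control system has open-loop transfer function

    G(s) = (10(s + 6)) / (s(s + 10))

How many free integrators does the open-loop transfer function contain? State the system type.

Type 1

The denominator has 1 factor of s at the origin (free integrator), so this is a Type 1 system.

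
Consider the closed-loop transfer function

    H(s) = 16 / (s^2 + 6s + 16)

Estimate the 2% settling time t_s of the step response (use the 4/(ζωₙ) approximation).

Comparing s^2 + 6s + 16 to s^2 + 2ζωₙs + ωₙ²: ωₙ = 4 rad/s and ζ = 6/(2·4) = 0.75.
ζωₙ = 6/2 = 3, so t_s ≈ 4/(ζωₙ) = 4/3 ≈ 1.333 s.

t_s ≈ 1.333 s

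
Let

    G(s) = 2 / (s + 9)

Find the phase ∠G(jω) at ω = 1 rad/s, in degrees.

∠G(j1) ≈ -6.340°

At s = j1: numerator = 2, denominator = 9 + j1.
∠G = ∠num − ∠den = 0° − (6.3402°) = -6.340°.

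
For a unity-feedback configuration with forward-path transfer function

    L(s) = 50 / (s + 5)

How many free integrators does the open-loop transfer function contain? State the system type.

The denominator has no factor of s at the origin — no free integrator — so this is a Type 0 system.

Type 0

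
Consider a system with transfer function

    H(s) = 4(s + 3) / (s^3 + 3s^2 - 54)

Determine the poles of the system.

s = -3 ± 3j, 3

The poles are the roots of the denominator s^3 + 3s^2 - 54 = 0.
Trying s = 3: the polynomial evaluates to 0, so (s - 3) is a factor.
Dividing out leaves s^2 + 6s + 18 = 0.
The quadratic formula then gives s = -3 ± 3j.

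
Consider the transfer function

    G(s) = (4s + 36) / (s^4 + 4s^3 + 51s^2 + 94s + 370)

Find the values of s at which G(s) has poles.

s = -1 + 3j, -1 - 3j, -1 + 6j, -1 - 6j

The poles are the roots of the denominator s^4 + 4s^3 + 51s^2 + 94s + 370 = 0.
No real roots exist; factor into two real quadratics: (s^2 + 2s + 10)(s^2 + 2s + 37) = 0.
Each quadratic gives a conjugate pair via the quadratic formula.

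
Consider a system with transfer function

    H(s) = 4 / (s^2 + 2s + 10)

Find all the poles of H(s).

The poles are the roots of the denominator s^2 + 2s + 10 = 0.
Using the quadratic formula: s = (-2 ± √(-36))/2 = -1 ± 3j.

s = -1 + 3j, -1 - 3j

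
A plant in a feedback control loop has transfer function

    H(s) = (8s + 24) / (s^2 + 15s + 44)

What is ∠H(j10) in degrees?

∠H(j10) ≈ -37.17°

At s = j10: numerator = 24 + j80, denominator = -56 + j150.
∠H = ∠num − ∠den = 73.301° − (110.47°) = -37.17°.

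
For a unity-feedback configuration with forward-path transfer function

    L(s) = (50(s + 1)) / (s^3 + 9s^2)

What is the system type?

The denominator has 2 factors of s at the origin (free integrators), so this is a Type 2 system.

Type 2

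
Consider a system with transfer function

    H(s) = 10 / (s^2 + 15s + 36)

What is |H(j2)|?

|H(j2)| ≈ 0.2280

Substitute s = j2: numerator = 10, denominator = 32 + j30.
|H(j2)| = |10| / |32 + j30| = 10 / 43.863 ≈ 0.2280.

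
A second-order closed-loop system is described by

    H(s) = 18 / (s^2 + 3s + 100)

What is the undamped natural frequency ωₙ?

Compare the denominator to the standard form s^2 + 2ζωₙs + ωₙ².
ωₙ² = 100, so ωₙ = 10 rad/s.

ωₙ = 10 rad/s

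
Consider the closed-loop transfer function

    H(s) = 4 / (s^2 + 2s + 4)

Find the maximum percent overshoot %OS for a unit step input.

%OS ≈ 16.3%

Comparing s^2 + 2s + 4 to s^2 + 2ζωₙs + ωₙ²: ωₙ = 2 rad/s and ζ = 2/(2·2) = 0.5.
%OS = 100·exp(−πζ/√(1−ζ²)) = 100·exp(−π·0.5/√(1−0.5²)) ≈ 16.3%.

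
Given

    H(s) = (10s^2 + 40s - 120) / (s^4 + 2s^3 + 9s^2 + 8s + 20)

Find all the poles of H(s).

s = ±2j, -1 ± 2j

The poles are the roots of the denominator s^4 + 2s^3 + 9s^2 + 8s + 20 = 0.
No real roots exist; factor into two real quadratics: (s^2 + 4)(s^2 + 2s + 5) = 0.
Each quadratic gives a conjugate pair via the quadratic formula.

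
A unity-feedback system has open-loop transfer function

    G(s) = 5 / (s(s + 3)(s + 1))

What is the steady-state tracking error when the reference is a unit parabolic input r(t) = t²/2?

e_ss = ∞

G(s) has one pole at the origin.
This is a Type 1 system; Ka = lim_{s→0} s^2·G(s) = 0, so the steady-state error for a parabola input is infinite.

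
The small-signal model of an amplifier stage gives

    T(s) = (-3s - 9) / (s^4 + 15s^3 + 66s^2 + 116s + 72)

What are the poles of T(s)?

The poles are the roots of the denominator s^4 + 15s^3 + 66s^2 + 116s + 72 = 0.
Trying s = -2: the polynomial evaluates to 0, so (s + 2) is a factor.
Dividing out leaves s^3 + 13s^2 + 40s + 36 = 0.
This factors further as (s + 2)^2(s + 9) = 0.

s = -2, -2, -2, -9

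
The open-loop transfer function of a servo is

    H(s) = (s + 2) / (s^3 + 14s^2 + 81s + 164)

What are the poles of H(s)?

s = -4, -5 + 4j, -5 - 4j

The poles are the roots of the denominator s^3 + 14s^2 + 81s + 164 = 0.
Trying s = -4: the polynomial evaluates to 0, so (s + 4) is a factor.
Dividing out leaves s^2 + 10s + 41 = 0.
The quadratic formula then gives s = -5 ± 4j.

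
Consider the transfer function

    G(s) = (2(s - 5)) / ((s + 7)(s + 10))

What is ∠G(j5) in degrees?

At s = j5: numerator = -10 + j10, denominator = 45 + j85.
∠G = ∠num − ∠den = 135° − (62.103°) = 72.90°.

∠G(j5) ≈ 72.90°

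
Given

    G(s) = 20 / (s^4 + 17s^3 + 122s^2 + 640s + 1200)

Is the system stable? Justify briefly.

stable

The denominator s^4 + 17s^3 + 122s^2 + 640s + 1200 factors as (s + 3)(s + 10)(s^2 + 4s + 40), giving poles at s = -3, -10, -2 ± 6j.
Since all poles lie strictly in the left half-plane, the system is stable.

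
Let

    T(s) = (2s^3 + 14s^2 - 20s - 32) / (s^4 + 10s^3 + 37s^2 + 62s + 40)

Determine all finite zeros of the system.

s = 2, -8, -1

Set the numerator to zero: 2s^3 + 14s^2 - 20s - 32 = 0, i.e. 2·(s^3 + 7s^2 - 10s - 16) = 0.
Factoring: (s - 2)(s + 8)(s + 1) = 0.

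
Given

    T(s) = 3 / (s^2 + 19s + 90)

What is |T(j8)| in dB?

|T(j8)|_dB ≈ -34.2 dB

Substitute s = j8: numerator = 3, denominator = 26 + j152.
|T(j8)| = |3| / |26 + j152| = 3 / 154.21 ≈ 0.01945.
In decibels: 20·log₁₀(0.01945) ≈ -34.2 dB.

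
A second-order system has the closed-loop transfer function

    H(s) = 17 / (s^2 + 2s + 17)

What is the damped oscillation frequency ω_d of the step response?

ω_d = 4 rad/s

Comparing s^2 + 2s + 17 to s^2 + 2ζωₙs + ωₙ²: ωₙ = √17 ≈ 4.123 rad/s and ζ = 2/(2·√17) ≈ 0.2425.
ζωₙ = 2/2 = 1, so ω_d = ωₙ√(1−ζ²) = √(ωₙ² − (ζωₙ)²) = √(17 − 1²) = √16 = 4 rad/s.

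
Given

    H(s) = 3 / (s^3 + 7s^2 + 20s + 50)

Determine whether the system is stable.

The denominator s^3 + 7s^2 + 20s + 50 factors as (s^2 + 2s + 10)(s + 5), giving poles at s = -1 + 3j, -1 - 3j, -5.
Since all poles lie strictly in the left half-plane, the system is stable.

stable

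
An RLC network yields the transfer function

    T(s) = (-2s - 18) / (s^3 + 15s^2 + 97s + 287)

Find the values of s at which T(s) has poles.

The poles are the roots of the denominator s^3 + 15s^2 + 97s + 287 = 0.
Trying s = -7: the polynomial evaluates to 0, so (s + 7) is a factor.
Dividing out leaves s^2 + 8s + 41 = 0.
The quadratic formula then gives s = -4 ± 5j.

s = -4 + 5j, -4 - 5j, -7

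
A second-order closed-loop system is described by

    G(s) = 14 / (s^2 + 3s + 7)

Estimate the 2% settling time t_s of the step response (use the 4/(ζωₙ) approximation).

t_s ≈ 2.667 s

Comparing s^2 + 3s + 7 to s^2 + 2ζωₙs + ωₙ²: ωₙ = √7 ≈ 2.646 rad/s and ζ = 3/(2·√7) ≈ 0.5669.
ζωₙ = 3/2 = 1.5, so t_s ≈ 4/(ζωₙ) = 4/1.5 ≈ 2.667 s.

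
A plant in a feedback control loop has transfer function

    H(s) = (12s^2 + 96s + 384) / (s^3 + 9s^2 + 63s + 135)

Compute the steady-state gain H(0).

H(0) = 128/45 ≈ 2.844

Set s = 0: H(0) = (384) / (135) = 128/45.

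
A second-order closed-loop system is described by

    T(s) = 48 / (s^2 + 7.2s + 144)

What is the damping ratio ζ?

ζ = 0.3

Compare the denominator to the standard form s^2 + 2ζωₙs + ωₙ².
ωₙ² = 144, so ωₙ = 12 rad/s.
2ζωₙ = 7.2, so ζ = 7.2/(2·12) = 0.3.
With ζ = 0.3 the response is underdamped.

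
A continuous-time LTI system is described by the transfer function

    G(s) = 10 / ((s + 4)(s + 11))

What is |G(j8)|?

|G(j8)| ≈ 0.08220

Substitute s = j8: numerator = 10, denominator = -20 + j120.
|G(j8)| = |10| / |-20 + j120| = 10 / 121.66 ≈ 0.08220.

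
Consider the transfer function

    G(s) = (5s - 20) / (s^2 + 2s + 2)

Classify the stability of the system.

stable

The poles can be read from the denominator factors: s = -1 + j, -1 - j.
Since all poles lie strictly in the left half-plane, the system is stable.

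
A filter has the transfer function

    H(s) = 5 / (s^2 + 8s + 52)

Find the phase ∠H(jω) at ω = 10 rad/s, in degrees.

At s = j10: numerator = 5, denominator = -48 + j80.
∠H = ∠num − ∠den = 0° − (120.96°) = -121.0°.

∠H(j10) ≈ -121.0°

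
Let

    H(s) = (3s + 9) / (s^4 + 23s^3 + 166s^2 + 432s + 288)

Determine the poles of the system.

s = -4, -12, -1, -6

The poles are the roots of the denominator s^4 + 23s^3 + 166s^2 + 432s + 288 = 0.
Trying s = -4: the polynomial evaluates to 0, so (s + 4) is a factor.
Dividing out leaves s^3 + 19s^2 + 90s + 72 = 0.
This factors further as (s + 12)(s + 1)(s + 6) = 0.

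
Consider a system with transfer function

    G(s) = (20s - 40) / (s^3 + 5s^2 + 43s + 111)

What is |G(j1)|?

|G(j1)| ≈ 0.3922

Substitute s = j1: numerator = -40 + j20, denominator = 106 + j42.
|G(j1)| = |-40 + j20| / |106 + j42| = 44.721 / 114.02 ≈ 0.3922.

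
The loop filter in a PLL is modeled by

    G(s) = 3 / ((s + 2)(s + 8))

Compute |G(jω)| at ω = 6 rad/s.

Substitute s = j6: numerator = 3, denominator = -20 + j60.
|G(j6)| = |3| / |-20 + j60| = 3 / 63.246 ≈ 0.04743.

|G(j6)| ≈ 0.04743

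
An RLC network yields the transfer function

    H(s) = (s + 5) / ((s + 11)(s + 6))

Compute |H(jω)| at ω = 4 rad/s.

|H(j4)| ≈ 0.07586

Substitute s = j4: numerator = 5 + j4, denominator = 50 + j68.
|H(j4)| = |5 + j4| / |50 + j68| = 6.4031 / 84.404 ≈ 0.07586.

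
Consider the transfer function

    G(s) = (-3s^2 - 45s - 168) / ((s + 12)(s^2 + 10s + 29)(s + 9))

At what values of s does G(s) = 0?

s = -7, -8

Set the numerator to zero: -3s^2 - 45s - 168 = 0, i.e. -3·(s^2 + 15s + 56) = 0.
Factoring: (s + 7)(s + 8) = 0.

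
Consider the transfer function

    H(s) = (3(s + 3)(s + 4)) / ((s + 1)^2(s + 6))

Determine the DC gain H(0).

At s = 0 each factor (s + a) contributes a and each (s^2 + bs + c) contributes c.
H(0) = 3·(3) · (4) / ((1) · (1) · (6)) = 36/6 = 6.

H(0) = 6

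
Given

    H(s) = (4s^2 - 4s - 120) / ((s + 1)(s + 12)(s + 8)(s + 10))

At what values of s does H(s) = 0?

s = 6, -5

Set the numerator to zero: 4s^2 - 4s - 120 = 0, i.e. 4·(s^2 - s - 30) = 0.
Factoring: (s - 6)(s + 5) = 0.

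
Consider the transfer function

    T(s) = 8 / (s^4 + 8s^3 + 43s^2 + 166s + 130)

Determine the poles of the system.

The poles are the roots of the denominator s^4 + 8s^3 + 43s^2 + 166s + 130 = 0.
Trying s = -5: the polynomial evaluates to 0, so (s + 5) is a factor.
Dividing out leaves s^3 + 3s^2 + 28s + 26 = 0.
This factors further as (s^2 + 2s + 26)(s + 1) = 0.

s = -5, -1 + 5j, -1 - 5j, -1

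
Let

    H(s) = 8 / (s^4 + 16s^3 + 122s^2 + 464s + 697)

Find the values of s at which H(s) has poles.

s = -4 + j, -4 - j, -4 + 5j, -4 - 5j

The poles are the roots of the denominator s^4 + 16s^3 + 122s^2 + 464s + 697 = 0.
No real roots exist; factor into two real quadratics: (s^2 + 8s + 17)(s^2 + 8s + 41) = 0.
Each quadratic gives a conjugate pair via the quadratic formula.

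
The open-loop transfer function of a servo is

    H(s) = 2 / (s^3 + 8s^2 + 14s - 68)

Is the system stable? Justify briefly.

The denominator s^3 + 8s^2 + 14s - 68 factors as (s^2 + 10s + 34)(s - 2), giving poles at s = -5 + 3j, -5 - 3j, 2.
Since the pole(s) at s = 2 lie in the right half-plane, the system is unstable.

unstable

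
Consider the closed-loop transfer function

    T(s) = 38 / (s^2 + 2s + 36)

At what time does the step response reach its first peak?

Comparing s^2 + 2s + 36 to s^2 + 2ζωₙs + ωₙ²: ωₙ = 6 rad/s and ζ = 2/(2·6) ≈ 0.1667.
ζωₙ = 2/2 = 1, so ω_d = ωₙ√(1−ζ²) = √(ωₙ² − (ζωₙ)²) = √(36 − 1²) = √35 ≈ 5.916 rad/s.
t_p = π/ω_d = π/5.916 ≈ 0.5310 s.

t_p ≈ 0.5310 s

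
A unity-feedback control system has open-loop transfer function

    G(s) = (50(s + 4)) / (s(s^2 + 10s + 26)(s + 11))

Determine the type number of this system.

Type 1

The denominator has 1 factor of s at the origin (free integrator), so this is a Type 1 system.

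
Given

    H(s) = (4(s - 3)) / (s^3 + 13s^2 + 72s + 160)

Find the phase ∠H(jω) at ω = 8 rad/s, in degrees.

At s = j8: numerator = -12 + j32, denominator = -672 + j64.
∠H = ∠num − ∠den = 110.56° − (174.56°) = -64.00°.

∠H(j8) ≈ -64.00°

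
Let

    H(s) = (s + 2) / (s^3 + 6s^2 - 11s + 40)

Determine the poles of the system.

s = 1 + 2j, 1 - 2j, -8

The poles are the roots of the denominator s^3 + 6s^2 - 11s + 40 = 0.
Trying s = -8: the polynomial evaluates to 0, so (s + 8) is a factor.
Dividing out leaves s^2 - 2s + 5 = 0.
The quadratic formula then gives s = 1 ± 2j.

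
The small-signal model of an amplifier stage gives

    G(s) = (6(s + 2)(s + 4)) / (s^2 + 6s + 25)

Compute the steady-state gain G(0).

Set s = 0: G(0) = (48) / (25) = 48/25.

G(0) = 48/25 ≈ 1.920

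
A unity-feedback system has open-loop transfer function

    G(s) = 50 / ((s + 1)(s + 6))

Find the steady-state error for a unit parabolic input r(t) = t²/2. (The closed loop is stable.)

e_ss = ∞

G(s) has no poles at the origin.
This is a Type 0 system; Ka = lim_{s→0} s^2·G(s) = 0, so the steady-state error for a parabola input is infinite.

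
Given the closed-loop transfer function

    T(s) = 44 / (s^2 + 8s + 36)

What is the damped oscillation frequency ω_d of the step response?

ω_d ≈ 4.472 rad/s

Comparing s^2 + 8s + 36 to s^2 + 2ζωₙs + ωₙ²: ωₙ = 6 rad/s and ζ = 8/(2·6) ≈ 0.6667.
ζωₙ = 8/2 = 4, so ω_d = ωₙ√(1−ζ²) = √(ωₙ² − (ζωₙ)²) = √(36 − 4²) = √20 ≈ 4.472 rad/s.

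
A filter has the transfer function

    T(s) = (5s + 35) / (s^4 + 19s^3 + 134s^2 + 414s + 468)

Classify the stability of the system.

The denominator s^4 + 19s^3 + 134s^2 + 414s + 468 factors as (s + 3)(s^2 + 10s + 26)(s + 6), giving poles at s = -3, -5 ± j, -6.
Since all poles lie strictly in the left half-plane, the system is stable.

stable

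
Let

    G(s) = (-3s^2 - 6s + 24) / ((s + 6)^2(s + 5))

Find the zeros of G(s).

Set the numerator to zero: -3s^2 - 6s + 24 = 0, i.e. -3·(s^2 + 2s - 8) = 0.
Factoring: (s + 4)(s - 2) = 0.

s = -4, 2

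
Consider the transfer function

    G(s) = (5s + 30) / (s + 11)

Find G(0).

Set s = 0: G(0) = (30) / (11) = 30/11.

G(0) = 30/11 ≈ 2.727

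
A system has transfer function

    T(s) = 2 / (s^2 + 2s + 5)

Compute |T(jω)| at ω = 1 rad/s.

Substitute s = j1: numerator = 2, denominator = 4 + j2.
|T(j1)| = |2| / |4 + j2| = 2 / 4.4721 ≈ 0.4472.

|T(j1)| ≈ 0.4472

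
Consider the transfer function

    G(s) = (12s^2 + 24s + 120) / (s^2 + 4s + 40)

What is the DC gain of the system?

G(0) = 3

Set s = 0: G(0) = (120) / (40) = 3.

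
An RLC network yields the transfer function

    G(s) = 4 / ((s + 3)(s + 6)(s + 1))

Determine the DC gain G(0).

At s = 0 each factor (s + a) contributes a and each (s^2 + bs + c) contributes c.
G(0) = 4·1 / ((3) · (6) · (1)) = 4/18 = 2/9.

G(0) = 2/9 ≈ 0.2222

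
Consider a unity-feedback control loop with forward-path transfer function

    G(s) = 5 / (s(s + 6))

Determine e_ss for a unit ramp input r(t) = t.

e_ss = 1.200

G(s) has one pole at the origin.
This is a Type 1 system. Kv = lim_{s→0} s·G(s) = 5/6.
e_ss = 1/Kv = 1/(5/6) = 6/5 ≈ 1.200.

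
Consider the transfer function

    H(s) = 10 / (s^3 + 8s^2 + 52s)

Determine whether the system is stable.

marginally stable

The denominator s^3 + 8s^2 + 52s factors as s(s^2 + 8s + 52), giving poles at s = 0, -4 + 6j, -4 - 6j.
Since the simple pole(s) at s = 0 lie on the jω-axis with none in the right half-plane, the system is marginally stable.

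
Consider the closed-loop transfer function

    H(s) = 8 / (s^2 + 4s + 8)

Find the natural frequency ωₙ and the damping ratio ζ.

ωₙ ≈ 2.828 rad/s, ζ ≈ 0.7071

Compare the denominator to the standard form s^2 + 2ζωₙs + ωₙ².
ωₙ² = 8, so ωₙ = √8 ≈ 2.828 rad/s.
2ζωₙ = 4, so ζ = 4/(2·√8) ≈ 0.7071.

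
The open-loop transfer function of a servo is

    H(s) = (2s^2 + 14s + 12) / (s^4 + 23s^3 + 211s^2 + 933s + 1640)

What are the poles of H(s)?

The poles are the roots of the denominator s^4 + 23s^3 + 211s^2 + 933s + 1640 = 0.
Trying s = -5: the polynomial evaluates to 0, so (s + 5) is a factor.
Dividing out leaves s^3 + 18s^2 + 121s + 328 = 0.
This factors further as (s^2 + 10s + 41)(s + 8) = 0.

s = -5 ± 4j, -5, -8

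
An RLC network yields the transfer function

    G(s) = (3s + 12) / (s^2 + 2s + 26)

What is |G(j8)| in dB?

Substitute s = j8: numerator = 12 + j24, denominator = -38 + j16.
|G(j8)| = |12 + j24| / |-38 + j16| = 26.833 / 41.231 ≈ 0.6508.
In decibels: 20·log₁₀(0.6508) ≈ -3.73 dB.

|G(j8)|_dB ≈ -3.73 dB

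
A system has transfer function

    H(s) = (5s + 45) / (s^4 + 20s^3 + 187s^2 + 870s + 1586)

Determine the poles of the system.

s = -5 + j, -5 - j, -5 + 6j, -5 - 6j

The poles are the roots of the denominator s^4 + 20s^3 + 187s^2 + 870s + 1586 = 0.
No real roots exist; factor into two real quadratics: (s^2 + 10s + 26)(s^2 + 10s + 61) = 0.
Each quadratic gives a conjugate pair via the quadratic formula.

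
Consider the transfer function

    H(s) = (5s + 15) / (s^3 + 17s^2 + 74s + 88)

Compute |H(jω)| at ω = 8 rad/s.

|H(j8)| ≈ 0.04258

Substitute s = j8: numerator = 15 + j40, denominator = -1000 + j80.
|H(j8)| = |15 + j40| / |-1000 + j80| = 42.720 / 1003.2 ≈ 0.04258.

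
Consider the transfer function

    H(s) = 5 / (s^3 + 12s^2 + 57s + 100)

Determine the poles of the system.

s = -4 ± 3j, -4

The poles are the roots of the denominator s^3 + 12s^2 + 57s + 100 = 0.
Trying s = -4: the polynomial evaluates to 0, so (s + 4) is a factor.
Dividing out leaves s^2 + 8s + 25 = 0.
The quadratic formula then gives s = -4 ± 3j.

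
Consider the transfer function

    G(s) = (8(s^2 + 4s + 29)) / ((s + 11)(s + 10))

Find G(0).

At s = 0 each factor (s + a) contributes a and each (s^2 + bs + c) contributes c.
G(0) = 8·(29) / ((11) · (10)) = 232/110 = 116/55.

G(0) = 116/55 ≈ 2.109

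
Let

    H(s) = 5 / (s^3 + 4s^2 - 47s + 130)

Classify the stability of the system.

unstable

The denominator s^3 + 4s^2 - 47s + 130 factors as (s + 10)(s^2 - 6s + 13), giving poles at s = -10, 3 + 2j, 3 - 2j.
Since the pole(s) at s = 3 ± 2j lie in the right half-plane, the system is unstable.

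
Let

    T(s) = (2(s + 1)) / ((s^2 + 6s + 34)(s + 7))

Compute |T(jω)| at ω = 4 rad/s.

Substitute s = j4: numerator = 2 + j8, denominator = 30 + j240.
|T(j4)| = |2 + j8| / |30 + j240| = 8.2462 / 241.87 ≈ 0.03409.

|T(j4)| ≈ 0.03409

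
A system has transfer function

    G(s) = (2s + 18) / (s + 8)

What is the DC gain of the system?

Set s = 0: G(0) = (18) / (8) = 9/4.

G(0) = 9/4 ≈ 2.250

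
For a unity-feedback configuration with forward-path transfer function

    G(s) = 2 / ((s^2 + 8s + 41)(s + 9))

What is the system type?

Type 0

The denominator has no factor of s at the origin — no free integrator — so this is a Type 0 system.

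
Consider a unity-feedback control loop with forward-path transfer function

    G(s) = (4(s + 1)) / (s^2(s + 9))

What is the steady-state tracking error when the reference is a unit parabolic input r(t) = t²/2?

e_ss = 2.250

G(s) has 2 poles at the origin.
This is a Type 2 system. Ka = lim_{s→0} s^2·G(s) = 4/9.
e_ss = 1/Ka = 1/(4/9) = 9/4 ≈ 2.250.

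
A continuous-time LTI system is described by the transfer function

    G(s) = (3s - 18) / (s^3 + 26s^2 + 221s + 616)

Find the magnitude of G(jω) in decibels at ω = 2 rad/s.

|G(j2)|_dB ≈ -31.0 dB

Substitute s = j2: numerator = -18 + j6, denominator = 512 + j434.
|G(j2)| = |-18 + j6| / |512 + j434| = 18.974 / 671.19 ≈ 0.02827.
In decibels: 20·log₁₀(0.02827) ≈ -31.0 dB.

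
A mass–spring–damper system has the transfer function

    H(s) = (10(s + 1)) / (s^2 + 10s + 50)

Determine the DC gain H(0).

H(0) = 1/5 ≈ 0.2000

At s = 0 each factor (s + a) contributes a and each (s^2 + bs + c) contributes c.
H(0) = 10·(1) / ((50)) = 10/50 = 1/5.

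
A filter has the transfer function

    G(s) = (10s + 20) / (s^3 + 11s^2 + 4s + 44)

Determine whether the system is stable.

marginally stable

The denominator s^3 + 11s^2 + 4s + 44 factors as (s^2 + 4)(s + 11), giving poles at s = ±2j, -11.
Since the simple pole(s) at s = ±2j lie on the jω-axis with none in the right half-plane, the system is marginally stable.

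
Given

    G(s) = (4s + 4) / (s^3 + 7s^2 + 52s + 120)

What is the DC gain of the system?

Set s = 0: G(0) = (4) / (120) = 1/30.

G(0) = 1/30 ≈ 0.03333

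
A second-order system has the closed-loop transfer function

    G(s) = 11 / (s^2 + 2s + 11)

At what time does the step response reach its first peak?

t_p ≈ 0.9935 s

Comparing s^2 + 2s + 11 to s^2 + 2ζωₙs + ωₙ²: ωₙ = √11 ≈ 3.317 rad/s and ζ = 2/(2·√11) ≈ 0.3015.
ζωₙ = 2/2 = 1, so ω_d = ωₙ√(1−ζ²) = √(ωₙ² − (ζωₙ)²) = √(11 − 1²) = √10 ≈ 3.162 rad/s.
t_p = π/ω_d = π/3.162 ≈ 0.9935 s.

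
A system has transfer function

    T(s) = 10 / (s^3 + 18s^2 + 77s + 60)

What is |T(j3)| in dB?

Substitute s = j3: numerator = 10, denominator = -102 + j204.
|T(j3)| = |10| / |-102 + j204| = 10 / 228.08 ≈ 0.04384.
In decibels: 20·log₁₀(0.04384) ≈ -27.2 dB.

|T(j3)|_dB ≈ -27.2 dB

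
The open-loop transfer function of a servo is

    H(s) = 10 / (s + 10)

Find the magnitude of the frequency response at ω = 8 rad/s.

|H(j8)| ≈ 0.7809

Substitute s = j8: numerator = 10, denominator = 10 + j8.
|H(j8)| = |10| / |10 + j8| = 10 / 12.806 ≈ 0.7809.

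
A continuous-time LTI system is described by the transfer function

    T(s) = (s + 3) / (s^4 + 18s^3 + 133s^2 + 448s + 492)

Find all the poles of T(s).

The poles are the roots of the denominator s^4 + 18s^3 + 133s^2 + 448s + 492 = 0.
Trying s = -6: the polynomial evaluates to 0, so (s + 6) is a factor.
Dividing out leaves s^3 + 12s^2 + 61s + 82 = 0.
This factors further as (s + 2)(s^2 + 10s + 41) = 0.

s = -6, -2, -5 + 4j, -5 - 4j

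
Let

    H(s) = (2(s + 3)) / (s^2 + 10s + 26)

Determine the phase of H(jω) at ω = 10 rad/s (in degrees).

∠H(j10) ≈ -53.20°

At s = j10: numerator = 6 + j20, denominator = -74 + j100.
∠H = ∠num − ∠den = 73.301° − (126.50°) = -53.20°.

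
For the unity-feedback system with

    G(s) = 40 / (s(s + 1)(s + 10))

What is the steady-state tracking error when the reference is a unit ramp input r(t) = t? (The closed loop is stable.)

G(s) has one pole at the origin.
This is a Type 1 system. Kv = lim_{s→0} s·G(s) = 40/10 = 4.
e_ss = 1/Kv = 1/(4) = 1/4 ≈ 0.2500.

e_ss = 0.2500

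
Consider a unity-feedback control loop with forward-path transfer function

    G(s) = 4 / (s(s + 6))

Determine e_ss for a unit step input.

G(s) has one pole at the origin.
This is a Type 1 system; for a step input the steady-state error is zero.

e_ss = 0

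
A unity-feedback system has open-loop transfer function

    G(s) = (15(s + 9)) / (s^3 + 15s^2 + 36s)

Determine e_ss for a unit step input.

G(s) has one pole at the origin.
This is a Type 1 system; for a step input the steady-state error is zero.

e_ss = 0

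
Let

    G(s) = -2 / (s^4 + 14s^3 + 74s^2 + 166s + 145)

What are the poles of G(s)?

The poles are the roots of the denominator s^4 + 14s^3 + 74s^2 + 166s + 145 = 0.
No real roots exist; factor into two real quadratics: (s^2 + 10s + 29)(s^2 + 4s + 5) = 0.
Each quadratic gives a conjugate pair via the quadratic formula.

s = -5 ± 2j, -2 ± j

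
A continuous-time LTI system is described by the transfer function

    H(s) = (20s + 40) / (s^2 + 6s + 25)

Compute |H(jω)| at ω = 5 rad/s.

|H(j5)| ≈ 3.590

Substitute s = j5: numerator = 40 + j100, denominator = j30.
|H(j5)| = |40 + j100| / |j30| = 107.70 / 30 ≈ 3.590.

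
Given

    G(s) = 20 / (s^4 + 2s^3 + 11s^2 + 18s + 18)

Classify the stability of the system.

The denominator s^4 + 2s^3 + 11s^2 + 18s + 18 factors as (s^2 + 9)(s^2 + 2s + 2), giving poles at s = 3j, -3j, -1 + j, -1 - j.
Since the simple pole(s) at s = ±3j lie on the jω-axis with none in the right half-plane, the system is marginally stable.

marginally stable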